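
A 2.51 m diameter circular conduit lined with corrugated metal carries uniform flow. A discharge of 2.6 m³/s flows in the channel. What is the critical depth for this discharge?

At critical depth, Q² T / (g A³) = 1, i.e. A³/T = Q²/g = 2.6²/9.81 = 0.6891.
Try y = 0.642 m: A³/T = 0.4552 — low.
Try y = 0.714 m: A³/T = 0.6882 — matches.

y_c = 0.714 m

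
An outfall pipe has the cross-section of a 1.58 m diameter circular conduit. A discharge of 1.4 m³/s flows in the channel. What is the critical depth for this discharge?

y_c = 0.594 m

At critical depth, Q² T / (g A³) = 1, i.e. A³/T = Q²/g = 1.4²/9.81 = 0.1998.
Try y = 0.521 m: A³/T = 0.1206 — too small.
Try y = 0.694 m: A³/T = 0.3633 — too large.
Try y = 0.594 m: A³/T = 0.1999 — close enough.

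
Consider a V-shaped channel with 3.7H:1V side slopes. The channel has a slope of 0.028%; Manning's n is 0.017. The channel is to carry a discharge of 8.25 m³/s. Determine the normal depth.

Manning's equation rearranged: A R^(2/3) = nQ / (1·√S) = 0.017 × 8.25 / (√0.00028) = 8.382.
Try y = 1.76 m: A R^(2/3) = 10.28 — high.
Try y = 1.42 m: A R^(2/3) = 5.8 — low.
Try y = 1.63 m: A R^(2/3) = 8.378 — matches.

y_n = 1.63 m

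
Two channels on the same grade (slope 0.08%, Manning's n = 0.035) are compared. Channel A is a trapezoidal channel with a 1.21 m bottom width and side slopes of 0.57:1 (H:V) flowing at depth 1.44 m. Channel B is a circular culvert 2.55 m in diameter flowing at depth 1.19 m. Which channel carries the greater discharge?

Channel A: With bottom width b = 1.21 m and side slope z = 0.57: A = (b + zy)y = (1.21 + 0.57×1.44)×1.44 = 2.924 m²; P = b + 2y√(1+z²) = 1.21 + 2×1.44×1.151 = 4.525 m. Hydraulic radius R = A/P = 2.924/4.525 = 0.6463 m. Q_A = (1/0.035)·2.924·0.6463^(2/3)·√0.0008 = 1.767 m³/s.
Channel B: For a circular section of diameter D = 2.55 m at depth y = 1.19 m, the central angle is θ = 2 arccos(1 − 2y/D) = 3.008 rad. Then A = (D²/8)(θ − sin θ) = 2.337 m² and P = Dθ/2 = 3.835 m. Hydraulic radius R = A/P = 2.337/3.835 = 0.6093 m. Q_B = (1/0.035)·2.337·0.6093^(2/3)·√0.0008 = 1.357 m³/s.
Q_A = 1.767 m³/s vs Q_B = 1.357 m³/s, so channel A carries more.

channel A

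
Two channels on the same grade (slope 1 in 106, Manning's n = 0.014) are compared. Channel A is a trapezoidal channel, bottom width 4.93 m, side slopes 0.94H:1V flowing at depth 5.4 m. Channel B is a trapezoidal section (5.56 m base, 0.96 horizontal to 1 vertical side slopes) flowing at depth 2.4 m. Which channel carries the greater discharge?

channel A

Channel A: With bottom width b = 4.93 m and side slope z = 0.94: A = (b + zy)y = (4.93 + 0.94×5.4)×5.4 = 54.03 m²; P = b + 2y√(1+z²) = 4.93 + 2×5.4×1.372 = 19.75 m. Hydraulic radius R = A/P = 54.03/19.75 = 2.735 m. Q_A = (1/0.014)·54.03·2.735^(2/3)·√0.009434 = 733.2 m³/s.
Channel B: With bottom width b = 5.56 m and side slope z = 0.96: A = (b + zy)y = (5.56 + 0.96×2.4)×2.4 = 18.87 m²; P = b + 2y√(1+z²) = 5.56 + 2×2.4×1.386 = 12.21 m. Hydraulic radius R = A/P = 18.87/12.21 = 1.545 m. Q_B = (1/0.014)·18.87·1.545^(2/3)·√0.009434 = 175 m³/s.
Q_A = 733.2 m³/s vs Q_B = 175 m³/s, so channel A carries more.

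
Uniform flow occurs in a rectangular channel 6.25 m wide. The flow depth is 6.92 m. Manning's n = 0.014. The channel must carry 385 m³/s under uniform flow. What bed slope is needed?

Flow area A = b·y = 6.25 × 6.92 = 43.25 m². Wetted perimeter P = b + 2y = 6.25 + 2×6.92 = 20.09 m.
Hydraulic radius R = A/P = 43.25/20.09 = 2.153 m.
From Manning's equation, S = [nQ / (1 A R^(2/3))]² = [0.014 × 385 / (1 × 43.25 × 2.153^(2/3))]² = 0.00559.

S = 0.00559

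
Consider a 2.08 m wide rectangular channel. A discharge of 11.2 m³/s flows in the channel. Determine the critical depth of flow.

For a rectangular channel, critical depth y_c = (q²/g)^(1/3) where q = Q/b = 11.2/2.08 = 5.385 m²/s.
So y_c = (5.385²/9.81)^(1/3) = 1.44 m.

y_c = 1.44 m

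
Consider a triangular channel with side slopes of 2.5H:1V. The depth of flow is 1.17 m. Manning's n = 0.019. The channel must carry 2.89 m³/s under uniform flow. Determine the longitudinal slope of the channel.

S = 0.000581

For a triangular section with side slope z = 2.5: A = zy² = 2.5×1.17² = 3.422 m²; P = 2y√(1+z²) = 2×1.17×2.693 = 6.301 m.
Hydraulic radius R = A/P = 3.422/6.301 = 0.5432 m.
From Manning's equation, S = [nQ / (1 A R^(2/3))]² = [0.019 × 2.89 / (1 × 3.422 × 0.5432^(2/3))]² = 0.000581.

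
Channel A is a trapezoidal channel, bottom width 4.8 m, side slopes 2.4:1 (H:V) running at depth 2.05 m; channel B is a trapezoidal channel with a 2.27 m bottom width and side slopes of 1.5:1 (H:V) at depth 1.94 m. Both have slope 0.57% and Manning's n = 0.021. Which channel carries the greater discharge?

channel A

Channel A: With bottom width b = 4.8 m and side slope z = 2.4: A = (b + zy)y = (4.8 + 2.4×2.05)×2.05 = 19.93 m²; P = b + 2y√(1+z²) = 4.8 + 2×2.05×2.6 = 15.46 m. Hydraulic radius R = A/P = 19.93/15.46 = 1.289 m. Q_A = (1/0.021)·19.93·1.289^(2/3)·√0.0057 = 84.84 m³/s.
Channel B: With bottom width b = 2.27 m and side slope z = 1.5: A = (b + zy)y = (2.27 + 1.5×1.94)×1.94 = 10.05 m²; P = b + 2y√(1+z²) = 2.27 + 2×1.94×1.803 = 9.265 m. Hydraulic radius R = A/P = 10.05/9.265 = 1.085 m. Q_B = (1/0.021)·10.05·1.085^(2/3)·√0.0057 = 38.14 m³/s.
Q_A = 84.84 m³/s vs Q_B = 38.14 m³/s, so channel A carries more.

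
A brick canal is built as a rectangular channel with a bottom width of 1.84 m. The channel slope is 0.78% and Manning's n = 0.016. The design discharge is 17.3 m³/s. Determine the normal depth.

Manning's equation rearranged: A R^(2/3) = nQ / (1·√S) = 0.016 × 17.3 / (√0.0078) = 3.134.
At y = 1.73 m: A R^(2/3) = 2.266 — low.
At y = 2.86 m: A R^(2/3) = 4.133 — high.
At y = 2.26 m: A R^(2/3) = 3.133 — matches.

y_n = 2.26 m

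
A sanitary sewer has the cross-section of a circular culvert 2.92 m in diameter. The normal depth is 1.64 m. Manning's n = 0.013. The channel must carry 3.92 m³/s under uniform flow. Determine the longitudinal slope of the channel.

S = 0.00024

For a circular section of diameter D = 2.92 m at depth y = 1.64 m, the central angle is θ = 2 arccos(1 − 2y/D) = 3.389 rad. Then A = (D²/8)(θ − sin θ) = 3.873 m² and P = Dθ/2 = 4.948 m.
Hydraulic radius R = A/P = 3.873/4.948 = 0.7827 m.
From Manning's equation, S = [nQ / (1 A R^(2/3))]² = [0.013 × 3.92 / (1 × 3.873 × 0.7827^(2/3))]² = 0.00024.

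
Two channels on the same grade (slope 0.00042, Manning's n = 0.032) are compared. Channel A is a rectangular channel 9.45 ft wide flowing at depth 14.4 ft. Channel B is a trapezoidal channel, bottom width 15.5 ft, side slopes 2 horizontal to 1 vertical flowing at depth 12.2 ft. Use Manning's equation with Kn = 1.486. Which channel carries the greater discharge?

Channel A: Flow area A = b·y = 9.45 × 14.4 = 136.1 ft². Wetted perimeter P = b + 2y = 9.45 + 2×14.4 = 38.25 ft. Hydraulic radius R = A/P = 136.1/38.25 = 3.558 ft. Q_A = (1.486/0.032)·136.1·3.558^(2/3)·√0.00042 = 301.8 ft³/s.
Channel B: With bottom width b = 15.5 ft and side slope z = 2: A = (b + zy)y = (15.5 + 2×12.2)×12.2 = 486.8 ft²; P = b + 2y√(1+z²) = 15.5 + 2×12.2×2.236 = 70.06 ft. Hydraulic radius R = A/P = 486.8/70.06 = 6.948 ft. Q_B = (1.486/0.032)·486.8·6.948^(2/3)·√0.00042 = 1687 ft³/s.
Q_A = 301.8 ft³/s vs Q_B = 1687 ft³/s, so channel B carries more.

channel B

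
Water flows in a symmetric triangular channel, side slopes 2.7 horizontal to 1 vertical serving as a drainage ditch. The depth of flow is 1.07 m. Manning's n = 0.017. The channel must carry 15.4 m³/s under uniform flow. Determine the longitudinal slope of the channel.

S = 0.018

For a triangular section with side slope z = 2.7: A = zy² = 2.7×1.07² = 3.091 m²; P = 2y√(1+z²) = 2×1.07×2.879 = 6.162 m.
Hydraulic radius R = A/P = 3.091/6.162 = 0.5017 m.
From Manning's equation, S = [nQ / (1 A R^(2/3))]² = [0.017 × 15.4 / (1 × 3.091 × 0.5017^(2/3))]² = 0.018.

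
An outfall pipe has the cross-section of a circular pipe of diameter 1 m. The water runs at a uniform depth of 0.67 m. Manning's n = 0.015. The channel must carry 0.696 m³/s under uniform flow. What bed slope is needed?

S = 0.0018

For a circular section of diameter D = 1 m at depth y = 0.67 m, the central angle is θ = 2 arccos(1 − 2y/D) = 3.835 rad. Then A = (D²/8)(θ − sin θ) = 0.5594 m² and P = Dθ/2 = 1.918 m.
Hydraulic radius R = A/P = 0.5594/1.918 = 0.2917 m.
From Manning's equation, S = [nQ / (1 A R^(2/3))]² = [0.015 × 0.696 / (1 × 0.5594 × 0.2917^(2/3))]² = 0.0018.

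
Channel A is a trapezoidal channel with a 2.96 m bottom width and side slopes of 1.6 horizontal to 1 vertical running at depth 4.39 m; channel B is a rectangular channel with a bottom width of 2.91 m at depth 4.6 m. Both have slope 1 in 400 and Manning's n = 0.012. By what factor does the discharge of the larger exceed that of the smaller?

Channel A: With bottom width b = 2.96 m and side slope z = 1.6: A = (b + zy)y = (2.96 + 1.6×4.39)×4.39 = 43.83 m²; P = b + 2y√(1+z²) = 2.96 + 2×4.39×1.887 = 19.53 m. Hydraulic radius R = A/P = 43.83/19.53 = 2.245 m. Q_A = (1/0.012)·43.83·2.245^(2/3)·√0.0025 = 313.1 m³/s.
Channel B: Flow area A = b·y = 2.91 × 4.6 = 13.39 m². Wetted perimeter P = b + 2y = 2.91 + 2×4.6 = 12.11 m. Hydraulic radius R = A/P = 13.39/12.11 = 1.105 m. Q_B = (1/0.012)·13.39·1.105^(2/3)·√0.0025 = 59.63 m³/s.
The larger discharge is 313.1 m³/s and the smaller is 59.63 m³/s; the ratio is 5.25.

5.25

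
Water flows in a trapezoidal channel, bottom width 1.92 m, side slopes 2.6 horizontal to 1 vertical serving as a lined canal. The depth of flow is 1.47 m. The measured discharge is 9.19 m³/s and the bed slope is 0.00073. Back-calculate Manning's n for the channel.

With bottom width b = 1.92 m and side slope z = 2.6: A = (b + zy)y = (1.92 + 2.6×1.47)×1.47 = 8.441 m²; P = b + 2y√(1+z²) = 1.92 + 2×1.47×2.786 = 10.11 m.
Hydraulic radius R = A/P = 8.441/10.11 = 0.8349 m.
Rearranging Manning's equation: n = (1/Q) A R^(2/3) S^(1/2) = (1/9.19) × 8.441 × 0.8349^(2/3) × √0.00073 = 0.022.

n = 0.022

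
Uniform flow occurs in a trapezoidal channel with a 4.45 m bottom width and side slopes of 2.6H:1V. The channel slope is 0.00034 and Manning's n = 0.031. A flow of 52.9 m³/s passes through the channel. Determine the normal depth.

y_n = 3.78 m

Manning's equation rearranged: A R^(2/3) = nQ / (1·√S) = 0.031 × 52.9 / (√0.00034) = 88.94.
At y = 3.33 m: A R^(2/3) = 66.9 — too small.
At y = 3.78 m: A R^(2/3) = 88.95 — ≈ 88.94.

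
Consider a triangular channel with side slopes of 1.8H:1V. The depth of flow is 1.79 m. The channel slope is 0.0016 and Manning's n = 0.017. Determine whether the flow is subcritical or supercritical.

subcritical

For a triangular section with side slope z = 1.8: A = zy² = 1.8×1.79² = 5.767 m²; P = 2y√(1+z²) = 2×1.79×2.059 = 7.372 m.
Hydraulic radius R = A/P = 5.767/7.372 = 0.7824 m.
V = (1/n) R^(2/3) √S = (1/0.017) × 0.7824^(2/3) × √0.0016 = 1.998 m/s. Hydraulic depth D_h = A/T = 5.767/6.444 = 0.895 m.
Froude number Fr = V/√(g·D_h) = 1.998/√(9.81×0.895) = 0.674, which is less than 1, so the flow is subcritical.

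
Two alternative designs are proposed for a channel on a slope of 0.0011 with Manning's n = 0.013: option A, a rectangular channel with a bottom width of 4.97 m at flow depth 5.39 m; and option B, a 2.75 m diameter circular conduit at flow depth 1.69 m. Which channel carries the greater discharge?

Channel A: Flow area A = b·y = 4.97 × 5.39 = 26.79 m². Wetted perimeter P = b + 2y = 4.97 + 2×5.39 = 15.75 m. Hydraulic radius R = A/P = 26.79/15.75 = 1.701 m. Q_A = (1/0.013)·26.79·1.701^(2/3)·√0.0011 = 97.38 m³/s.
Channel B: For a circular section of diameter D = 2.75 m at depth y = 1.69 m, the central angle is θ = 2 arccos(1 − 2y/D) = 3.604 rad. Then A = (D²/8)(θ − sin θ) = 3.828 m² and P = Dθ/2 = 4.955 m. Hydraulic radius R = A/P = 3.828/4.955 = 0.7726 m. Q_B = (1/0.013)·3.828·0.7726^(2/3)·√0.0011 = 8.224 m³/s.
Q_A = 97.38 m³/s vs Q_B = 8.224 m³/s, so channel A carries more.

channel A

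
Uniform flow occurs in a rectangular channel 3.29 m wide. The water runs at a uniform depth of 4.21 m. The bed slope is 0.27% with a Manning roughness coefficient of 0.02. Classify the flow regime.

Flow area A = b·y = 3.29 × 4.21 = 13.85 m². Wetted perimeter P = b + 2y = 3.29 + 2×4.21 = 11.71 m.
Hydraulic radius R = A/P = 13.85/11.71 = 1.183 m.
V = (1/n) R^(2/3) √S = (1/0.02) × 1.183^(2/3) × √0.0027 = 2.906 m/s. Hydraulic depth D_h = A/T = 13.85/3.29 = 4.21 m.
Froude number Fr = V/√(g·D_h) = 2.906/√(9.81×4.21) = 0.452, which is less than 1, so the flow is subcritical.

subcritical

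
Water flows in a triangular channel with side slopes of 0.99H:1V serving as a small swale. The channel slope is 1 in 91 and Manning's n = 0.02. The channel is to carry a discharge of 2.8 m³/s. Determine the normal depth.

y_n = 1.03 m

Manning's equation rearranged: A R^(2/3) = nQ / (1·√S) = 0.02 × 2.8 / (√0.01099) = 0.5342.
At y = 1.28 m: A R^(2/3) = 0.9529 — high.
At y = 1.03 m: A R^(2/3) = 0.5338 — ≈ 0.5342.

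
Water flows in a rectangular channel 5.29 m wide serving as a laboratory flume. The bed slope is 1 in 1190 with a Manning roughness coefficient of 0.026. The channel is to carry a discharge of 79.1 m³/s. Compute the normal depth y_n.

y_n = 8.41 m

Manning's equation rearranged: A R^(2/3) = nQ / (1·√S) = 0.026 × 79.1 / (√0.0008403) = 70.95.
Try y = 9.46 m: A R^(2/3) = 81.2 — too large.
Try y = 5.97 m: A R^(2/3) = 47.3 — too small.
Try y = 8.41 m: A R^(2/3) = 70.91 — close enough.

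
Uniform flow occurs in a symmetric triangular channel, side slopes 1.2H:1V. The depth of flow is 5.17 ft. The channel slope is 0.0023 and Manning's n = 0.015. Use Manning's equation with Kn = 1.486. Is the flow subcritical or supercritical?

subcritical

For a triangular section with side slope z = 1.2: A = zy² = 1.2×5.17² = 32.07 ft²; P = 2y√(1+z²) = 2×5.17×1.562 = 16.15 ft.
Hydraulic radius R = A/P = 32.07/16.15 = 1.986 ft.
V = (1.486/n) R^(2/3) √S = (1.486/0.015) × 1.986^(2/3) × √0.0023 = 7.506 ft/s. Hydraulic depth D_h = A/T = 32.07/12.41 = 2.585 ft.
Froude number Fr = V/√(g·D_h) = 7.506/√(32.2×2.585) = 0.823, which is less than 1, so the flow is subcritical.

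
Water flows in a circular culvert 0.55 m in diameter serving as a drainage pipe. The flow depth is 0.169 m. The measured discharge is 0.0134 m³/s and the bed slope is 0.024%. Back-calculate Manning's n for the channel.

For a circular section of diameter D = 0.55 m at depth y = 0.169 m, the central angle is θ = 2 arccos(1 − 2y/D) = 2.35 rad. Then A = (D²/8)(θ − sin θ) = 0.06197 m² and P = Dθ/2 = 0.6463 m.
Hydraulic radius R = A/P = 0.06197/0.6463 = 0.09588 m.
Rearranging Manning's equation: n = (1/Q) A R^(2/3) S^(1/2) = (1/0.0134) × 0.06197 × 0.09588^(2/3) × √0.00024 = 0.015.

n = 0.015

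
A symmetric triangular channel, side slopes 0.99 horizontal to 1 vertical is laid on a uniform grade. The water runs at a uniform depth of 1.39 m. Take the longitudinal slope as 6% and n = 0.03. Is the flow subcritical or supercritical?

supercritical

For a triangular section with side slope z = 0.99: A = zy² = 0.99×1.39² = 1.913 m²; P = 2y√(1+z²) = 2×1.39×1.407 = 3.912 m.
Hydraulic radius R = A/P = 1.913/3.912 = 0.489 m.
V = (1/n) R^(2/3) √S = (1/0.03) × 0.489^(2/3) × √0.06 = 5.068 m/s. Hydraulic depth D_h = A/T = 1.913/2.752 = 0.695 m.
Froude number Fr = V/√(g·D_h) = 5.068/√(9.81×0.695) = 1.94, which is greater than 1, so the flow is supercritical.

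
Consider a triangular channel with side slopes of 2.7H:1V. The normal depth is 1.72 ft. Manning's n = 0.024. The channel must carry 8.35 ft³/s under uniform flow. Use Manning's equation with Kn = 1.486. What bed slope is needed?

S = 0.00038

For a triangular section with side slope z = 2.7: A = zy² = 2.7×1.72² = 7.988 ft²; P = 2y√(1+z²) = 2×1.72×2.879 = 9.905 ft.
Hydraulic radius R = A/P = 7.988/9.905 = 0.8065 ft.
From Manning's equation, S = [nQ / (1.486 A R^(2/3))]² = [0.024 × 8.35 / (1.486 × 7.988 × 0.8065^(2/3))]² = 0.00038.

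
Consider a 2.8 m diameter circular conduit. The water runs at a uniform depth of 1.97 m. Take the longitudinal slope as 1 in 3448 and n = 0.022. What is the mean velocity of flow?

V = 0.684 m/s

For a circular section of diameter D = 2.8 m at depth y = 1.97 m, the central angle is θ = 2 arccos(1 − 2y/D) = 3.98 rad. Then A = (D²/8)(θ − sin θ) = 4.63 m² and P = Dθ/2 = 5.572 m.
Hydraulic radius R = A/P = 4.63/5.572 = 0.8308 m.
From Manning's equation, V = (1/n) R^(2/3) S^(1/2) = (1/0.022) × 0.8308^(2/3) × 0.00029^(1/2) = 0.684 m/s.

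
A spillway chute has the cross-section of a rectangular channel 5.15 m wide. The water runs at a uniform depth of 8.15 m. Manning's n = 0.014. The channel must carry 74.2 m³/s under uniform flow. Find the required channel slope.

Flow area A = b·y = 5.15 × 8.15 = 41.97 m². Wetted perimeter P = b + 2y = 5.15 + 2×8.15 = 21.45 m.
Hydraulic radius R = A/P = 41.97/21.45 = 1.957 m.
From Manning's equation, S = [nQ / (1 A R^(2/3))]² = [0.014 × 74.2 / (1 × 41.97 × 1.957^(2/3))]² = 0.00025.

S = 0.00025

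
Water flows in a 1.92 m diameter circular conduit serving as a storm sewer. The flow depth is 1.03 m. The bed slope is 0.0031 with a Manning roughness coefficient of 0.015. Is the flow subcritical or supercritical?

For a circular section of diameter D = 1.92 m at depth y = 1.03 m, the central angle is θ = 2 arccos(1 − 2y/D) = 3.288 rad. Then A = (D²/8)(θ − sin θ) = 1.582 m² and P = Dθ/2 = 3.156 m.
Hydraulic radius R = A/P = 1.582/3.156 = 0.5012 m.
V = (1/n) R^(2/3) √S = (1/0.015) × 0.5012^(2/3) × √0.0031 = 2.342 m/s. Hydraulic depth D_h = A/T = 1.582/1.915 = 0.8261 m.
Froude number Fr = V/√(g·D_h) = 2.342/√(9.81×0.8261) = 0.823, which is less than 1, so the flow is subcritical.

subcritical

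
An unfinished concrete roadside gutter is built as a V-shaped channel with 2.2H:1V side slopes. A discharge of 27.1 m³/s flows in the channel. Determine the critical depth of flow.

y_c = 1.99 m

At critical depth, Q² T / (g A³) = 1, i.e. A³/T = Q²/g = 27.1²/9.81 = 74.86.
Try y = 2.34 m: A³/T = 169.8 — high.
Try y = 1.65 m: A³/T = 29.6 — low.
Try y = 1.99 m: A³/T = 75.52 — close enough.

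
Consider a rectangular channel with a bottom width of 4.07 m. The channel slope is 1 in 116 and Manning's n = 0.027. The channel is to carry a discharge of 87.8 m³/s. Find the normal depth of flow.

y_n = 4.92 m

Manning's equation rearranged: A R^(2/3) = nQ / (1·√S) = 0.027 × 87.8 / (√0.008621) = 25.53.
Trying y = 3.82 m: A R^(2/3) = 18.78 — low.
Trying y = 5.68 m: A R^(2/3) = 30.27 — high.
Trying y = 4.92 m: A R^(2/3) = 25.53 — matches.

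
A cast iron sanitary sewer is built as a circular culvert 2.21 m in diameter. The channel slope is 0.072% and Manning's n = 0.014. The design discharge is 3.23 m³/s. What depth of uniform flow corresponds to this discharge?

y_n = 1.3 m

Manning's equation rearranged: A R^(2/3) = nQ / (1·√S) = 0.014 × 3.23 / (√0.00072) = 1.685.
At y = 0.902 m: A R^(2/3) = 0.903 — short.
At y = 1.42 m: A R^(2/3) = 1.922 — over.
At y = 1.3 m: A R^(2/3) = 1.683 — close enough.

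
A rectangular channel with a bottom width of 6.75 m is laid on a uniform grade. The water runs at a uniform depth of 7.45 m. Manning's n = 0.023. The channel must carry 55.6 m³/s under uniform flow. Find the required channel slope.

S = 0.00021

Flow area A = b·y = 6.75 × 7.45 = 50.29 m². Wetted perimeter P = b + 2y = 6.75 + 2×7.45 = 21.65 m.
Hydraulic radius R = A/P = 50.29/21.65 = 2.323 m.
From Manning's equation, S = [nQ / (1 A R^(2/3))]² = [0.023 × 55.6 / (1 × 50.29 × 2.323^(2/3))]² = 0.00021.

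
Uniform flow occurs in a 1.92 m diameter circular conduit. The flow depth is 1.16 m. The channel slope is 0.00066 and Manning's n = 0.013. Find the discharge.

Q = 2.38 m³/s

For a circular section of diameter D = 1.92 m at depth y = 1.16 m, the central angle is θ = 2 arccos(1 − 2y/D) = 3.561 rad. Then A = (D²/8)(θ − sin θ) = 1.829 m² and P = Dθ/2 = 3.419 m.
Hydraulic radius R = A/P = 1.829/3.419 = 0.5349 m.
Manning's equation: Q = (1/n) A R^(2/3) S^(1/2) = (1/0.013) × 1.829 × 0.5349^(2/3) × 0.00066^(1/2) = 2.38 m³/s.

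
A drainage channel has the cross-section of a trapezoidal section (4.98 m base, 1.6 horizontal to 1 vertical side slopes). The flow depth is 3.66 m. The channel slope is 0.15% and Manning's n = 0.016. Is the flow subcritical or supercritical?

With bottom width b = 4.98 m and side slope z = 1.6: A = (b + zy)y = (4.98 + 1.6×3.66)×3.66 = 39.66 m²; P = b + 2y√(1+z²) = 4.98 + 2×3.66×1.887 = 18.79 m.
Hydraulic radius R = A/P = 39.66/18.79 = 2.111 m.
V = (1/n) R^(2/3) √S = (1/0.016) × 2.111^(2/3) × √0.0015 = 3.983 m/s. Hydraulic depth D_h = A/T = 39.66/16.69 = 2.376 m.
Froude number Fr = V/√(g·D_h) = 3.983/√(9.81×2.376) = 0.825, which is less than 1, so the flow is subcritical.

subcritical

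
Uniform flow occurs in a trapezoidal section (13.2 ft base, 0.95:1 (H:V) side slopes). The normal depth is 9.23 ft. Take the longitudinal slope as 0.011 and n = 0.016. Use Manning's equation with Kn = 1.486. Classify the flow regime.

supercritical

With bottom width b = 13.2 ft and side slope z = 0.95: A = (b + zy)y = (13.2 + 0.95×9.23)×9.23 = 202.8 ft²; P = b + 2y√(1+z²) = 13.2 + 2×9.23×1.379 = 38.66 ft.
Hydraulic radius R = A/P = 202.8/38.66 = 5.245 ft.
V = (1.486/n) R^(2/3) √S = (1.486/0.016) × 5.245^(2/3) × √0.011 = 29.4 ft/s. Hydraulic depth D_h = A/T = 202.8/30.74 = 6.597 ft.
Froude number Fr = V/√(g·D_h) = 29.4/√(32.2×6.597) = 2.02, which is greater than 1, so the flow is supercritical.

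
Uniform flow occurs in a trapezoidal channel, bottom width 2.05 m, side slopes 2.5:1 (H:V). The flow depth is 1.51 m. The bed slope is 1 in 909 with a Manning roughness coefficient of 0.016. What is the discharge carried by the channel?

Q = 16.5 m³/s

With bottom width b = 2.05 m and side slope z = 2.5: A = (b + zy)y = (2.05 + 2.5×1.51)×1.51 = 8.796 m²; P = b + 2y√(1+z²) = 2.05 + 2×1.51×2.693 = 10.18 m.
Hydraulic radius R = A/P = 8.796/10.18 = 0.8639 m.
Manning's equation: Q = (1/n) A R^(2/3) S^(1/2) = (1/0.016) × 8.796 × 0.8639^(2/3) × 0.0011^(1/2) = 16.5 m³/s.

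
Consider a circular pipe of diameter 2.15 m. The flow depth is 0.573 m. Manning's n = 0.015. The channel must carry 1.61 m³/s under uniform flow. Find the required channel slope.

S = 0.00419

For a circular section of diameter D = 2.15 m at depth y = 0.573 m, the central angle is θ = 2 arccos(1 − 2y/D) = 2.17 rad. Then A = (D²/8)(θ − sin θ) = 0.7766 m² and P = Dθ/2 = 2.333 m.
Hydraulic radius R = A/P = 0.7766/2.333 = 0.3329 m.
From Manning's equation, S = [nQ / (1 A R^(2/3))]² = [0.015 × 1.61 / (1 × 0.7766 × 0.3329^(2/3))]² = 0.00419.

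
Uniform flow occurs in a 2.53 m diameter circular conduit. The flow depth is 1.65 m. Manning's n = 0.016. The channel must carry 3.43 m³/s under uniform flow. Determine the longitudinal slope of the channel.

For a circular section of diameter D = 2.53 m at depth y = 1.65 m, the central angle is θ = 2 arccos(1 − 2y/D) = 3.76 rad. Then A = (D²/8)(θ − sin θ) = 3.472 m² and P = Dθ/2 = 4.757 m.
Hydraulic radius R = A/P = 3.472/4.757 = 0.73 m.
From Manning's equation, S = [nQ / (1 A R^(2/3))]² = [0.016 × 3.43 / (1 × 3.472 × 0.73^(2/3))]² = 0.00038.

S = 0.00038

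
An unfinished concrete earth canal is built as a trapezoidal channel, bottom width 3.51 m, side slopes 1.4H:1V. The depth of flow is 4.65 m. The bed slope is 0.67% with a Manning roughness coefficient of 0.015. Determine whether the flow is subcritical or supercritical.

supercritical

With bottom width b = 3.51 m and side slope z = 1.4: A = (b + zy)y = (3.51 + 1.4×4.65)×4.65 = 46.59 m²; P = b + 2y√(1+z²) = 3.51 + 2×4.65×1.72 = 19.51 m.
Hydraulic radius R = A/P = 46.59/19.51 = 2.388 m.
V = (1/n) R^(2/3) √S = (1/0.015) × 2.388^(2/3) × √0.0067 = 9.75 m/s. Hydraulic depth D_h = A/T = 46.59/16.53 = 2.819 m.
Froude number Fr = V/√(g·D_h) = 9.75/√(9.81×2.819) = 1.85, which is greater than 1, so the flow is supercritical.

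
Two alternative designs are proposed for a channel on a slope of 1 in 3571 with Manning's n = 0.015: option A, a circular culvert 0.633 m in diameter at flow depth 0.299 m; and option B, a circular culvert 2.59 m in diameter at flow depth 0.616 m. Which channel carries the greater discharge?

channel B

Channel A: For a circular section of diameter D = 0.633 m at depth y = 0.299 m, the central angle is θ = 2 arccos(1 − 2y/D) = 3.031 rad. Then A = (D²/8)(θ − sin θ) = 0.1463 m² and P = Dθ/2 = 0.9593 m. Hydraulic radius R = A/P = 0.1463/0.9593 = 0.1525 m. Q_A = (1/0.015)·0.1463·0.1525^(2/3)·√0.00028 = 0.04658 m³/s.
Channel B: For a circular section of diameter D = 2.59 m at depth y = 0.616 m, the central angle is θ = 2 arccos(1 − 2y/D) = 2.038 rad. Then A = (D²/8)(θ − sin θ) = 0.9599 m² and P = Dθ/2 = 2.639 m. Hydraulic radius R = A/P = 0.9599/2.639 = 0.3638 m. Q_B = (1/0.015)·0.9599·0.3638^(2/3)·√0.00028 = 0.5457 m³/s.
Q_A = 0.04658 m³/s vs Q_B = 0.5457 m³/s, so channel B carries more.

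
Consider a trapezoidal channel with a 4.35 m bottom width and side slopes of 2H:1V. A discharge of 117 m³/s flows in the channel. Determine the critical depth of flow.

At critical depth, Q² T / (g A³) = 1, i.e. A³/T = Q²/g = 117²/9.81 = 1395.
Trying y = 3.51 m: A³/T = 3456 — over.
Trying y = 2.8 m: A³/T = 1391 — matches.

y_c = 2.8 m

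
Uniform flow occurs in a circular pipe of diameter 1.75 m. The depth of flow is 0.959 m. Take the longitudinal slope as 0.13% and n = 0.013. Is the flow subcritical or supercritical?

subcritical

For a circular section of diameter D = 1.75 m at depth y = 0.959 m, the central angle is θ = 2 arccos(1 − 2y/D) = 3.334 rad. Then A = (D²/8)(θ − sin θ) = 1.349 m² and P = Dθ/2 = 2.917 m.
Hydraulic radius R = A/P = 1.349/2.917 = 0.4626 m.
V = (1/n) R^(2/3) √S = (1/0.013) × 0.4626^(2/3) × √0.0013 = 1.659 m/s. Hydraulic depth D_h = A/T = 1.349/1.742 = 0.7747 m.
Froude number Fr = V/√(g·D_h) = 1.659/√(9.81×0.7747) = 0.602, which is less than 1, so the flow is subcritical.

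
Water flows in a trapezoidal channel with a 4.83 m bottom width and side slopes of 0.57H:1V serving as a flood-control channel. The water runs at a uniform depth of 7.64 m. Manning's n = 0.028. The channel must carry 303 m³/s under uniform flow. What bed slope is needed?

S = 0.00319

With bottom width b = 4.83 m and side slope z = 0.57: A = (b + zy)y = (4.83 + 0.57×7.64)×7.64 = 70.17 m²; P = b + 2y√(1+z²) = 4.83 + 2×7.64×1.151 = 22.42 m.
Hydraulic radius R = A/P = 70.17/22.42 = 3.13 m.
From Manning's equation, S = [nQ / (1 A R^(2/3))]² = [0.028 × 303 / (1 × 70.17 × 3.13^(2/3))]² = 0.00319.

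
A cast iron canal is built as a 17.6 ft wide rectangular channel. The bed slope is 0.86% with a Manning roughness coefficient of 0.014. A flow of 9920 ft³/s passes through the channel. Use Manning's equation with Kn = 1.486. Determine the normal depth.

y_n = 17.6 ft

Manning's equation rearranged: A R^(2/3) = nQ / (1.486·√S) = 0.014 × 9920 / (1.486 × √0.0086) = 1008.
Try y = 14.7 ft: A R^(2/3) = 806.6 — short.
Try y = 17.6 ft: A R^(2/3) = 1008 — close enough.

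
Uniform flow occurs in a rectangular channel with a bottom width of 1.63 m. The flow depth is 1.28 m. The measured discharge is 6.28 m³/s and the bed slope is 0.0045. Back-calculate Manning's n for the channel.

n = 0.014

Flow area A = b·y = 1.63 × 1.28 = 2.086 m². Wetted perimeter P = b + 2y = 1.63 + 2×1.28 = 4.19 m.
Hydraulic radius R = A/P = 2.086/4.19 = 0.4979 m.
Rearranging Manning's equation: n = (1/Q) A R^(2/3) S^(1/2) = (1/6.28) × 2.086 × 0.4979^(2/3) × √0.0045 = 0.014.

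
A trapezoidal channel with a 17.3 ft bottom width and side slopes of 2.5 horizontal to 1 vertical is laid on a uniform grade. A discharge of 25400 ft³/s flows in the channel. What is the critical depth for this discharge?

y_c = 19.8 ft

At critical depth, Q² T / (g A³) = 1, i.e. A³/T = Q²/g = 25400²/32.2 = 20040000.
At y = 13.7 ft: A³/T = 4105000 — low.
At y = 25 ft: A³/T = 55800000 — high.
At y = 19.8 ft: A³/T = 19900000 — matches.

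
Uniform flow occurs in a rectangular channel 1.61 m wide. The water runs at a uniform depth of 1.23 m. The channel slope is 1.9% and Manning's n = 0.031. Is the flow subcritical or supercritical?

Flow area A = b·y = 1.61 × 1.23 = 1.98 m². Wetted perimeter P = b + 2y = 1.61 + 2×1.23 = 4.07 m.
Hydraulic radius R = A/P = 1.98/4.07 = 0.4866 m.
V = (1/n) R^(2/3) √S = (1/0.031) × 0.4866^(2/3) × √0.019 = 2.751 m/s. Hydraulic depth D_h = A/T = 1.98/1.61 = 1.23 m.
Froude number Fr = V/√(g·D_h) = 2.751/√(9.81×1.23) = 0.792, which is less than 1, so the flow is subcritical.

subcritical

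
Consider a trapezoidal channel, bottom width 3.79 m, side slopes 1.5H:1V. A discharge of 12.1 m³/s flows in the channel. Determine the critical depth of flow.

y_c = 0.894 m

At critical depth, Q² T / (g A³) = 1, i.e. A³/T = Q²/g = 12.1²/9.81 = 14.92.
Try y = 0.766 m: A³/T = 8.895 — low.
Try y = 1.05 m: A³/T = 25.76 — high.
Try y = 0.894 m: A³/T = 14.91 — close enough.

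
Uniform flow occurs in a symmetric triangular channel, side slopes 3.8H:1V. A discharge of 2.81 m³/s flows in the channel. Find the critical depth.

At critical depth, Q² T / (g A³) = 1, i.e. A³/T = Q²/g = 2.81²/9.81 = 0.8049.
At y = 0.802 m: A³/T = 2.396 — too large.
At y = 0.525 m: A³/T = 0.288 — too small.
At y = 0.645 m: A³/T = 0.806 — matches.

y_c = 0.645 m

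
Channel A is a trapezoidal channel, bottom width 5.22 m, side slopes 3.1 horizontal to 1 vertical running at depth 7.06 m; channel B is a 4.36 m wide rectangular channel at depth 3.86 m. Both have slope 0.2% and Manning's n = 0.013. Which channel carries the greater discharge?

Channel A: With bottom width b = 5.22 m and side slope z = 3.1: A = (b + zy)y = (5.22 + 3.1×7.06)×7.06 = 191.4 m²; P = b + 2y√(1+z²) = 5.22 + 2×7.06×3.257 = 51.21 m. Hydraulic radius R = A/P = 191.4/51.21 = 3.737 m. Q_A = (1/0.013)·191.4·3.737^(2/3)·√0.002 = 1585 m³/s.
Channel B: Flow area A = b·y = 4.36 × 3.86 = 16.83 m². Wetted perimeter P = b + 2y = 4.36 + 2×3.86 = 12.08 m. Hydraulic radius R = A/P = 16.83/12.08 = 1.393 m. Q_B = (1/0.013)·16.83·1.393^(2/3)·√0.002 = 72.22 m³/s.
Q_A = 1585 m³/s vs Q_B = 72.22 m³/s, so channel A carries more.

channel A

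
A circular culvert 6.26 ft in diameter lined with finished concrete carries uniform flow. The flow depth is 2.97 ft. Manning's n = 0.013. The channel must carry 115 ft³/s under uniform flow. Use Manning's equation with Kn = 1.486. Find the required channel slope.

For a circular section of diameter D = 6.26 ft at depth y = 2.97 ft, the central angle is θ = 2 arccos(1 − 2y/D) = 3.039 rad. Then A = (D²/8)(θ − sin θ) = 14.39 ft² and P = Dθ/2 = 9.513 ft.
Hydraulic radius R = A/P = 14.39/9.513 = 1.512 ft.
From Manning's equation, S = [nQ / (1.486 A R^(2/3))]² = [0.013 × 115 / (1.486 × 14.39 × 1.512^(2/3))]² = 0.00282.

S = 0.00282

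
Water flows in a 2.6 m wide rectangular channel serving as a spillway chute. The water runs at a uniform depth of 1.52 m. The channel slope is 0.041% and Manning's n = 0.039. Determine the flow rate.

Flow area A = b·y = 2.6 × 1.52 = 3.952 m². Wetted perimeter P = b + 2y = 2.6 + 2×1.52 = 5.64 m.
Hydraulic radius R = A/P = 3.952/5.64 = 0.7007 m.
Manning's equation: Q = (1/n) A R^(2/3) S^(1/2) = (1/0.039) × 3.952 × 0.7007^(2/3) × 0.00041^(1/2) = 1.62 m³/s.

Q = 1.62 m³/s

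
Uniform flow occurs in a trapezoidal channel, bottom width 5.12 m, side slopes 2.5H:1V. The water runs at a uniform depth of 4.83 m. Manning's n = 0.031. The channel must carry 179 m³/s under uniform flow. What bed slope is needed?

With bottom width b = 5.12 m and side slope z = 2.5: A = (b + zy)y = (5.12 + 2.5×4.83)×4.83 = 83.05 m²; P = b + 2y√(1+z²) = 5.12 + 2×4.83×2.693 = 31.13 m.
Hydraulic radius R = A/P = 83.05/31.13 = 2.668 m.
From Manning's equation, S = [nQ / (1 A R^(2/3))]² = [0.031 × 179 / (1 × 83.05 × 2.668^(2/3))]² = 0.00121.

S = 0.00121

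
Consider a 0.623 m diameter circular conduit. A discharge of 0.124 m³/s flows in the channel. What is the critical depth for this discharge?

At critical depth, Q² T / (g A³) = 1, i.e. A³/T = Q²/g = 0.124²/9.81 = 0.001567.
Trying y = 0.255 m: A³/T = 0.002642 — high.
Trying y = 0.191 m: A³/T = 0.0008668 — low.
Trying y = 0.223 m: A³/T = 0.001577 — close enough.

y_c = 0.223 m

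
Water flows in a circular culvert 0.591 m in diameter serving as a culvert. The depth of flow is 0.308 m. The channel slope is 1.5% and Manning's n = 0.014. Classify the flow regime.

For a circular section of diameter D = 0.591 m at depth y = 0.308 m, the central angle is θ = 2 arccos(1 − 2y/D) = 3.226 rad. Then A = (D²/8)(θ − sin θ) = 0.1445 m² and P = Dθ/2 = 0.9533 m.
Hydraulic radius R = A/P = 0.1445/0.9533 = 0.1516 m.
V = (1/n) R^(2/3) √S = (1/0.014) × 0.1516^(2/3) × √0.015 = 2.487 m/s. Hydraulic depth D_h = A/T = 0.1445/0.5905 = 0.2448 m.
Froude number Fr = V/√(g·D_h) = 2.487/√(9.81×0.2448) = 1.61, which is greater than 1, so the flow is supercritical.

supercritical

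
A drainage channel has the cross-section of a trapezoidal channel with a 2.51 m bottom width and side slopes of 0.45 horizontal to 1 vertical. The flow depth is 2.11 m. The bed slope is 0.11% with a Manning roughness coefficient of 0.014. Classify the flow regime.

With bottom width b = 2.51 m and side slope z = 0.45: A = (b + zy)y = (2.51 + 0.45×2.11)×2.11 = 7.3 m²; P = b + 2y√(1+z²) = 2.51 + 2×2.11×1.097 = 7.138 m.
Hydraulic radius R = A/P = 7.3/7.138 = 1.023 m.
V = (1/n) R^(2/3) √S = (1/0.014) × 1.023^(2/3) × √0.0011 = 2.405 m/s. Hydraulic depth D_h = A/T = 7.3/4.409 = 1.656 m.
Froude number Fr = V/√(g·D_h) = 2.405/√(9.81×1.656) = 0.597, which is less than 1, so the flow is subcritical.

subcritical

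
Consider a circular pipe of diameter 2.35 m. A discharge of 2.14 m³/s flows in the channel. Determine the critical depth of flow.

At critical depth, Q² T / (g A³) = 1, i.e. A³/T = Q²/g = 2.14²/9.81 = 0.4668.
At y = 0.489 m: A³/T = 0.1463 — low.
At y = 0.658 m: A³/T = 0.4656 — ≈ 0.4668.

y_c = 0.658 m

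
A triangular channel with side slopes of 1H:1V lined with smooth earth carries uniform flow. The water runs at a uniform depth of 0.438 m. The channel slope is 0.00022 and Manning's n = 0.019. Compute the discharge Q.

Q = 0.0432 m³/s

For a triangular section with side slope z = 1: A = zy² = 1×0.438² = 0.1918 m²; P = 2y√(1+z²) = 2×0.438×1.414 = 1.239 m.
Hydraulic radius R = A/P = 0.1918/1.239 = 0.1549 m.
Manning's equation: Q = (1/n) A R^(2/3) S^(1/2) = (1/0.019) × 0.1918 × 0.1549^(2/3) × 0.00022^(1/2) = 0.0432 m³/s.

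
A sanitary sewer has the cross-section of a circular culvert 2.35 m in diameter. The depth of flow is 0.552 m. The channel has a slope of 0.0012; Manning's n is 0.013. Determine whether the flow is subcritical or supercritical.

For a circular section of diameter D = 2.35 m at depth y = 0.552 m, the central angle is θ = 2 arccos(1 − 2y/D) = 2.024 rad. Then A = (D²/8)(θ − sin θ) = 0.7765 m² and P = Dθ/2 = 2.378 m.
Hydraulic radius R = A/P = 0.7765/2.378 = 0.3265 m.
V = (1/n) R^(2/3) √S = (1/0.013) × 0.3265^(2/3) × √0.0012 = 1.264 m/s. Hydraulic depth D_h = A/T = 0.7765/1.992 = 0.3897 m.
Froude number Fr = V/√(g·D_h) = 1.264/√(9.81×0.3897) = 0.646, which is less than 1, so the flow is subcritical.

subcritical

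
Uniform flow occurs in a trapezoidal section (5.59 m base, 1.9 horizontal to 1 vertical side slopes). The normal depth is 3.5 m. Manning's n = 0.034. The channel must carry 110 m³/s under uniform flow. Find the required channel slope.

With bottom width b = 5.59 m and side slope z = 1.9: A = (b + zy)y = (5.59 + 1.9×3.5)×3.5 = 42.84 m²; P = b + 2y√(1+z²) = 5.59 + 2×3.5×2.147 = 20.62 m.
Hydraulic radius R = A/P = 42.84/20.62 = 2.078 m.
From Manning's equation, S = [nQ / (1 A R^(2/3))]² = [0.034 × 110 / (1 × 42.84 × 2.078^(2/3))]² = 0.00287.

S = 0.00287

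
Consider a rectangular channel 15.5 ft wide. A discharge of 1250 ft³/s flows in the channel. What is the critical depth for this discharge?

y_c = 5.87 ft

For a rectangular channel, critical depth y_c = (q²/g)^(1/3) where q = Q/b = 1250/15.5 = 80.65 ft²/s.
So y_c = (80.65²/32.2)^(1/3) = 5.87 ft.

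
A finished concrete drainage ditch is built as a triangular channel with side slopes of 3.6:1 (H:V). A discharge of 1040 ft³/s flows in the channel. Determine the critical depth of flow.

At critical depth, Q² T / (g A³) = 1, i.e. A³/T = Q²/g = 1040²/32.2 = 33590.
At y = 6.6 ft: A³/T = 81150 — high.
At y = 4.08 ft: A³/T = 7326 — low.
At y = 5.53 ft: A³/T = 33510 — matches.

y_c = 5.53 ft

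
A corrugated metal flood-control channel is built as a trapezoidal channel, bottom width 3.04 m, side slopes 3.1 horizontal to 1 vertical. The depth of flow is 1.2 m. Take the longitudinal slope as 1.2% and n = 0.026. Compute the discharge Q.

With bottom width b = 3.04 m and side slope z = 3.1: A = (b + zy)y = (3.04 + 3.1×1.2)×1.2 = 8.112 m²; P = b + 2y√(1+z²) = 3.04 + 2×1.2×3.257 = 10.86 m.
Hydraulic radius R = A/P = 8.112/10.86 = 0.7471 m.
Manning's equation: Q = (1/n) A R^(2/3) S^(1/2) = (1/0.026) × 8.112 × 0.7471^(2/3) × 0.012^(1/2) = 28.1 m³/s.

Q = 28.1 m³/s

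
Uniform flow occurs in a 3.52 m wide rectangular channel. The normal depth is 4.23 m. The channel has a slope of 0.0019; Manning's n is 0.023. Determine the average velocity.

V = 2.19 m/s

Flow area A = b·y = 3.52 × 4.23 = 14.89 m². Wetted perimeter P = b + 2y = 3.52 + 2×4.23 = 11.98 m.
Hydraulic radius R = A/P = 14.89/11.98 = 1.243 m.
From Manning's equation, V = (1/n) R^(2/3) S^(1/2) = (1/0.023) × 1.243^(2/3) × 0.0019^(1/2) = 2.19 m/s.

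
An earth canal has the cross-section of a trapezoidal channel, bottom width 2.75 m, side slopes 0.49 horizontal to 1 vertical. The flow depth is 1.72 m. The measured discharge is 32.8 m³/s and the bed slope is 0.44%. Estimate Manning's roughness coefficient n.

n = 0.012

With bottom width b = 2.75 m and side slope z = 0.49: A = (b + zy)y = (2.75 + 0.49×1.72)×1.72 = 6.18 m²; P = b + 2y√(1+z²) = 2.75 + 2×1.72×1.114 = 6.581 m.
Hydraulic radius R = A/P = 6.18/6.581 = 0.939 m.
Rearranging Manning's equation: n = (1/Q) A R^(2/3) S^(1/2) = (1/32.8) × 6.18 × 0.939^(2/3) × √0.0044 = 0.012.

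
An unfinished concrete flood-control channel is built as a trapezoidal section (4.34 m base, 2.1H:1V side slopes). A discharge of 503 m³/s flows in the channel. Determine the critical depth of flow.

At critical depth, Q² T / (g A³) = 1, i.e. A³/T = Q²/g = 503²/9.81 = 25790.
Trying y = 4.12 m: A³/T = 7086 — too small.
Trying y = 6.46 m: A³/T = 49180 — too large.
Trying y = 5.57 m: A³/T = 25700 — ≈ 25790.

y_c = 5.57 m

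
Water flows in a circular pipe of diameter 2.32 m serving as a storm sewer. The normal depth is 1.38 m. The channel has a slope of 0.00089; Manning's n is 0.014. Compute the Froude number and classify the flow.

For a circular section of diameter D = 2.32 m at depth y = 1.38 m, the central angle is θ = 2 arccos(1 − 2y/D) = 3.523 rad. Then A = (D²/8)(θ − sin θ) = 2.621 m² and P = Dθ/2 = 4.087 m.
Hydraulic radius R = A/P = 2.621/4.087 = 0.6413 m.
V = (1/n) R^(2/3) √S = (1/0.014) × 0.6413^(2/3) × √0.00089 = 1.585 m/s. Hydraulic depth D_h = A/T = 2.621/2.278 = 1.151 m.
Froude number Fr = V/√(g·D_h) = 1.585/√(9.81×1.151) = 0.472, which is less than 1, so the flow is subcritical.

subcritical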